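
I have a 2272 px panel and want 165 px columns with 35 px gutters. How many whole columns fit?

Each extra column adds 165 + 35 = 200 px.
(2272 + 35) / 200 = 11.54, so 11 columns fit.

11 columns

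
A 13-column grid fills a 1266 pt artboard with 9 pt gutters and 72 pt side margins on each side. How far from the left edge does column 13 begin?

Content = 1266 − 2·72 = 1122 pt.
1122 − 12·9 = 1014; ÷13 gives c = 78 pt.
Each column+gutter stride is 87 pt; 12 of them past the 72 pt margin is 72 + 1044 = 1116 pt.

1116 pt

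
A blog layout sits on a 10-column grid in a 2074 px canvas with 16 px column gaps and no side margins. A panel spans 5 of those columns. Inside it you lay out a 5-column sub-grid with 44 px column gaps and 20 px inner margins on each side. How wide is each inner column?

162.6 px

2074 − 9·16 = 1930; ÷10 gives c = 193 px.
5-column span = 5·193 + 4·16 = 1029 px.
Inner content = 1029 − 2·20 = 989 px.
989 − 4·44 = 813; ÷5 gives d = 162.6 px.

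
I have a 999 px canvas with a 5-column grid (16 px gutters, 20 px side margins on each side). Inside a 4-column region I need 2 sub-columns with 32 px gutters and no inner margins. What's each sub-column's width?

366 px

Inside the margins: 999 − 40 = 959 px.
5 columns + 4 gutters: 5c + 4·16 = 959.
5c = 959 − 64 = 895, so c = 179 px.
Span of 4: 4·179 + 3·16 = 716 + 48 = 764 px.
2 columns + 1 gutter: 2d + 1·32 = 764.
2d = 764 − 32 = 732, so d = 366 px.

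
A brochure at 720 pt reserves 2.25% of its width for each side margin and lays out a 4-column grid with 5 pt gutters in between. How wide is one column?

Each margin = 2.25% of 720 = 16.2 pt; content = 720 − 2·16.2 = 687.6 pt.
Subtracting 3 gutters of 5 leaves 672.6 for 4 columns, so c = 168.15 pt.

168.15 pt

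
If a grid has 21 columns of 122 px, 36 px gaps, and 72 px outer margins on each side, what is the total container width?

Total width: 2·72 + 21·122 + 20·36 = 3426 px.

3426 px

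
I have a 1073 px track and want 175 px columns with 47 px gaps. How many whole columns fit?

5 columns

k columns need k·175 + (k−1)·47 = k·222 − 47.
k·222 − 47 ≤ 1073 → k ≤ 1120 / 222 ≈ 5.05, so k = 5.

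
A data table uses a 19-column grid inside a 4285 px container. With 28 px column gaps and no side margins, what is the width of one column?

19 columns + 18 column gaps: 19c + 18·28 = 4285.
19c = 4285 − 504 = 3781, so c = 199 px.

199 px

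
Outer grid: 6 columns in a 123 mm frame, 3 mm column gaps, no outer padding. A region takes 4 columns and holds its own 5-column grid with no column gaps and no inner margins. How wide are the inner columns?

123 − 5·3 = 108; ÷6 gives c = 18 mm.
4 columns plus 3 column gaps: 72 + 9 = 81 mm.
With no column gaps, each column is 81/5 = 16.2 mm.

16.2 mm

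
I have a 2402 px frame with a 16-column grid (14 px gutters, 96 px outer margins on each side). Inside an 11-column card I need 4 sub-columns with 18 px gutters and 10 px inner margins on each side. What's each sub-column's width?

Inside the margins: 2402 − 192 = 2210 px.
16c + 15·14 = 2210 → 16c = 2000 → c = 125 px.
Span of 11: 11·125 + 10·14 = 1375 + 140 = 1515 px.
Inner content = 1515 − 2·10 = 1495 px.
4d + 3·18 = 1495 → 4d = 1441 → d = 360.25 px.

360.25 px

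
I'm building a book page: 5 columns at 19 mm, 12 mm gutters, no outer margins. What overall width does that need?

143 mm

Summing: 95 + 48 = 143 mm.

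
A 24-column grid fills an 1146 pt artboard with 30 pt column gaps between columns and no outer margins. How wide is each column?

19 pt

1146 − 23·30 = 456; ÷24 gives c = 19 pt.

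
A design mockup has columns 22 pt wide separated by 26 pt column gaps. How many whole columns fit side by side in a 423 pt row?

9 columns

9 columns: 9·22 + 8·26 = 406 pt ≤ 423.
10 columns: 454 pt > 423. So 9.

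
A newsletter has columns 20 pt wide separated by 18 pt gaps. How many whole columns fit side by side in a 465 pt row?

12 columns

Each extra column adds 20 + 18 = 38 pt.
(465 + 18) / 38 = 12.71, so 12 columns fit.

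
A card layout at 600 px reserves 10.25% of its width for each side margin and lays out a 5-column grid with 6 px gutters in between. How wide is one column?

Each margin = 10.25% of 600 = 61.5 px; content = 600 − 2·61.5 = 477 px.
5 columns + 4 gutters: 5c + 4·6 = 477.
5c = 477 − 24 = 453, so c = 90.6 px.

90.6 px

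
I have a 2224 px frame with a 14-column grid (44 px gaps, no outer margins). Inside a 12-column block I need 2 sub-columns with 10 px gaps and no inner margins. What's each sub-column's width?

945 px

14c + 13·44 = 2224 → 14c = 1652 → c = 118 px.
12-column span = 12·118 + 11·44 = 1900 px.
2 columns + 1 gap: 2d + 1·10 = 1900.
2d = 1900 − 10 = 1890, so d = 945 px.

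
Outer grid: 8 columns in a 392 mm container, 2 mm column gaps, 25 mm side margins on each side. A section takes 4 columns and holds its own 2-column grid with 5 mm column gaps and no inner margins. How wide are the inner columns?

82.5 mm

Outer content = 392 − 2·25 = 342 mm.
8 columns + 7 column gaps: 8c + 7·2 = 342.
8c = 342 − 14 = 328, so c = 41 mm.
4 columns plus 3 column gaps: 164 + 6 = 170 mm.
Subtracting 1 column gap of 5 leaves 165 for 2 columns, so d = 82.5 mm.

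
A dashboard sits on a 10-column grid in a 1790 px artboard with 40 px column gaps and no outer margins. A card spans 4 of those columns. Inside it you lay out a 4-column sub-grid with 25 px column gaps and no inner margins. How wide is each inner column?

154.25 px

1790 − 9·40 = 1430; ÷10 gives c = 143 px.
4-column span = 4·143 + 3·40 = 692 px.
4d + 3·25 = 692 → 4d = 617 → d = 154.25 px.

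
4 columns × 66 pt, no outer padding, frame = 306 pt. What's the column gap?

Columns use 264 pt, leaving 42 pt across 3 column gaps = 14 pt each.

14 pt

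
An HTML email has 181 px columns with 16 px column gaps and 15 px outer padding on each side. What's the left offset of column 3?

Before column 3: the margin + 2 columns + 2 column gaps.
Offset = 15 + 2·(181 + 16) = 15 + 394 = 409 px.

409 px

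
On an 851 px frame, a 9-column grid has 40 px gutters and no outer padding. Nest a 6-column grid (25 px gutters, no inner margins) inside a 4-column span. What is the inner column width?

851 − 8·40 = 531; ÷9 gives c = 59 px.
4 columns plus 3 gutters: 236 + 120 = 356 px.
6d + 5·25 = 356 → 6d = 231 → d = 38.5 px.

38.5 px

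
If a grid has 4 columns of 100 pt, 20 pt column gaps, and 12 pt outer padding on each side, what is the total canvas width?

484 pt

Canvas = 2·12 + 4·100 + 3·20 = 24 + 400 + 60 = 484 pt.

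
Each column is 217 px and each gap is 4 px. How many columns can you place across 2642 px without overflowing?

11 columns: 11·217 + 10·4 = 2427 px ≤ 2642.
12 columns: 2648 px > 2642. So 11.

11 columns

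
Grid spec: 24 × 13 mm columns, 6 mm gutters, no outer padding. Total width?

Total width: 24·13 + 23·6 = 450 mm.

450 mm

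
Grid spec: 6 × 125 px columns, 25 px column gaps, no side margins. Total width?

Layout = 6·125 + 5·25 = 750 + 125 = 875 px.

875 px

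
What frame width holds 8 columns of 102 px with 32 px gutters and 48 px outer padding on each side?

1136 px

Total width: 2·48 + 8·102 + 7·32 = 1136 px.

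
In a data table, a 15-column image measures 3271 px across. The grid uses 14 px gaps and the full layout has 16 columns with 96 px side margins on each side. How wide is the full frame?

3682 px

15 columns + 14 gaps: 15c + 14·14 = 3271.
15c = 3271 − 196 = 3075, so c = 205 px.
Frame = 2·96 + 16·205 + 15·14 = 192 + 3280 + 210 = 3682 px.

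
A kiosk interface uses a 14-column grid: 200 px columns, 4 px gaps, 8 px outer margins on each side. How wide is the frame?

Frame = 2·8 + 14·200 + 13·4 = 16 + 2800 + 52 = 2868 px.

2868 px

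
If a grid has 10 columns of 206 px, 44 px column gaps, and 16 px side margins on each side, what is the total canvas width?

2488 px

Total width: 2·16 + 10·206 + 9·44 = 2488 px.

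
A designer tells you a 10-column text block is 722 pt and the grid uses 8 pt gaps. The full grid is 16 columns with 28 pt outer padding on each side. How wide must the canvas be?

10 columns + 9 gaps: 10c + 9·8 = 722.
10c = 722 − 72 = 650, so c = 65 pt.
Adding margins, columns and gutters: 56 + 1040 + 120 = 1216 pt.

1216 pt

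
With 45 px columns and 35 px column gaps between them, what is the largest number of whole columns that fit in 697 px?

9 columns

9 columns: 9·45 + 8·35 = 685 px ≤ 697.
10 columns: 765 px > 697. So 9.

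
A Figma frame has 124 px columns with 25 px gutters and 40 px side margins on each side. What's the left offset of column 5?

Column 5 starts at margin + 4·(column + gutter) = 40 + 4·149 = 636 px.

636 px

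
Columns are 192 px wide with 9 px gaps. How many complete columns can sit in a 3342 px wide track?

16 columns: 16·192 + 15·9 = 3207 px ≤ 3342.
17 columns: 3408 px > 3342. So 16.

16 columns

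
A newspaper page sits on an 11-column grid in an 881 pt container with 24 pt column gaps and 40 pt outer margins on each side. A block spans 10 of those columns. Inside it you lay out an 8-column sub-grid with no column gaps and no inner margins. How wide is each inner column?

Subtract both margins: 881 − 2·40 = 801 pt.
Subtracting 10 column gaps of 24 leaves 561 for 11 columns, so c = 51 pt.
10 columns plus 9 column gaps: 510 + 216 = 726 pt.
8d = 726 → d = 90.75 pt.

90.75 pt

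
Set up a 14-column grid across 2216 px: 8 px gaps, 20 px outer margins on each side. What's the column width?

Take off 40 px of margins, leaving 2176 px.
2176 − 13·8 = 2072; ÷14 gives c = 148 px.

148 px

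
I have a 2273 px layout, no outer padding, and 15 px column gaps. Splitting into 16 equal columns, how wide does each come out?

128 px

2273 − 15·15 = 2048; ÷16 gives c = 128 px.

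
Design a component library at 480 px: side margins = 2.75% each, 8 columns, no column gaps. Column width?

56.7 px

Each margin = 2.75% of 480 = 13.2 px; content = 480 − 2·13.2 = 453.6 px.
8c = 453.6 → c = 56.7 px.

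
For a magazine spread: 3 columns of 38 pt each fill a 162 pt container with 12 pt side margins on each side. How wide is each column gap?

Inside the margins: 162 − 24 = 138 pt.
3 columns take 3·38 = 114 pt; remaining 24 splits into 2 column gaps.
g = 24 / 2 = 12 pt.

12 pt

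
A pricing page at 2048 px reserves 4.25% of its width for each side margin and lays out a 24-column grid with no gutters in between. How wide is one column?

Each margin = 4.25% of 2048 = 87.04 px; content = 2048 − 2·87.04 = 1873.92 px.
24c = 1873.92 → c = 78.08 px.

78.08 px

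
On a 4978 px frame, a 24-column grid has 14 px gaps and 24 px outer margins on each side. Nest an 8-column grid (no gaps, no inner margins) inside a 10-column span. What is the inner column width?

255.75 px

Subtract both margins: 4978 − 2·24 = 4930 px.
24c + 23·14 = 4930 → 24c = 4608 → c = 192 px.
10 columns plus 9 gaps: 1920 + 126 = 2046 px.
2046 / 8 = 255.75 px per column.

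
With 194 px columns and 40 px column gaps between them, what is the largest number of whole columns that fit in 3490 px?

15 columns: 15·194 + 14·40 = 3470 px ≤ 3490.
16 columns: 3704 px > 3490. So 15.

15 columns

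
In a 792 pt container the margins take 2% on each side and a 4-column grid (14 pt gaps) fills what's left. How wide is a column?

Margins: 2% × 792 = 15.84 pt each, so content = 792 − 31.68 = 760.32 pt.
Subtracting 3 gaps of 14 leaves 718.32 for 4 columns, so c = 179.58 pt.

179.58 pt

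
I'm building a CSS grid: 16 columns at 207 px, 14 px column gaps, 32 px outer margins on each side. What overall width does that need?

3586 px

Container = 2·32 + 16·207 + 15·14 = 64 + 3312 + 210 = 3586 px.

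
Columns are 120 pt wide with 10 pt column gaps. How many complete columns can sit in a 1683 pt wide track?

13 columns

k columns need k·120 + (k−1)·10 = k·130 − 10.
k·130 − 10 ≤ 1683 → k ≤ 1693 / 130 ≈ 13.02, so k = 13.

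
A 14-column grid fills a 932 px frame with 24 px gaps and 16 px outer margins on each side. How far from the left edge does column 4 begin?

Content = 932 − 2·16 = 900 px.
14c + 13·24 = 900 → 14c = 588 → c = 42 px.
Column 4 starts at margin + 3·(column + gutter) = 16 + 3·66 = 214 px.

214 px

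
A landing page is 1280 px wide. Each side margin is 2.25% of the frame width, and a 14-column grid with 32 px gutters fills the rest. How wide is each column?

57.6 px

1280 × (1 − 2·2.25%) = 1280 × 95.5% = 1222.4 px for the columns.
Subtracting 13 gutters of 32 leaves 806.4 for 14 columns, so c = 57.6 px.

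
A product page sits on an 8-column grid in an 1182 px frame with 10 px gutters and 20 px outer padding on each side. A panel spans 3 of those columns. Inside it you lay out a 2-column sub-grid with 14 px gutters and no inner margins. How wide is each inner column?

Outer content = 1182 − 2·20 = 1142 px.
1142 − 7·10 = 1072; ÷8 gives c = 134 px.
3-column span = 3·134 + 2·10 = 422 px.
Subtracting 1 gutter of 14 leaves 408 for 2 columns, so d = 204 px.

204 px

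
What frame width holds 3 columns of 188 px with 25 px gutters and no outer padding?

614 px

Summing: 564 + 50 = 614 px.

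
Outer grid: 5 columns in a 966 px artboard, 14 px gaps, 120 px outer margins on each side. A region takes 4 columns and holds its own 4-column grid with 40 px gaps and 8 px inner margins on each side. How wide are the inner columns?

110.5 px

Subtract both margins: 966 − 2·120 = 726 px.
Subtracting 4 gaps of 14 leaves 670 for 5 columns, so c = 134 px.
4 columns plus 3 gaps: 536 + 42 = 578 px.
Inner content = 578 − 2·8 = 562 px.
Subtracting 3 gaps of 40 leaves 442 for 4 columns, so d = 110.5 px.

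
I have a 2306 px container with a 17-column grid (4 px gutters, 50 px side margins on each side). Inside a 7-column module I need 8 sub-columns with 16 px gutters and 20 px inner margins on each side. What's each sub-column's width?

94.25 px

Inside the margins: 2306 − 100 = 2206 px.
Subtracting 16 gutters of 4 leaves 2142 for 17 columns, so c = 126 px.
7-column span = 7·126 + 6·4 = 906 px.
Inner content = 906 − 2·20 = 866 px.
8d + 7·16 = 866 → 8d = 754 → d = 94.25 px.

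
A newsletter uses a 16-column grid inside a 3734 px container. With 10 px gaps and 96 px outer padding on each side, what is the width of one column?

Content width = 3734 − 2·96 = 3542 px.
16 columns + 15 gaps: 16c + 15·10 = 3542.
16c = 3542 − 150 = 3392, so c = 212 px.

212 px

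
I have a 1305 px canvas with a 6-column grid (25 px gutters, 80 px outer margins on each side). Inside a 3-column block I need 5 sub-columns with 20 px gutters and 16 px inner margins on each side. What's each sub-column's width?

89.6 px

Outer content = 1305 − 2·80 = 1145 px.
6c + 5·25 = 1145 → 6c = 1020 → c = 170 px.
Span of 3: 3·170 + 2·25 = 510 + 50 = 560 px.
Inner content = 560 − 2·16 = 528 px.
Subtracting 4 gutters of 20 leaves 448 for 5 columns, so d = 89.6 px.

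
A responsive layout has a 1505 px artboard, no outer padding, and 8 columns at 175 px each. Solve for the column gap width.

Columns use 1400 px, leaving 105 px across 7 column gaps = 15 px each.

15 px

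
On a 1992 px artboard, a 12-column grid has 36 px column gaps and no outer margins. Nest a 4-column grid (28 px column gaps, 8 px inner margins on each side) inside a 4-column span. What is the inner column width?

1992 − 11·36 = 1596; ÷12 gives c = 133 px.
Span of 4: 4·133 + 3·36 = 532 + 108 = 640 px.
Inner content = 640 − 2·8 = 624 px.
4 columns + 3 column gaps: 4d + 3·28 = 624.
4d = 624 − 84 = 540, so d = 135 px.

135 px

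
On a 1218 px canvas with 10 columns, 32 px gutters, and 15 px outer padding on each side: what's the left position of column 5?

503 px

Subtract both margins: 1218 − 2·15 = 1188 px.
1188 − 9·32 = 900; ÷10 gives c = 90 px.
Before column 5: the margin + 4 columns + 4 gutters.
Offset = 15 + 4·(90 + 32) = 15 + 488 = 503 px.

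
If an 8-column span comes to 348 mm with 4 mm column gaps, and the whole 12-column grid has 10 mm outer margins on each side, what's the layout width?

Subtracting 7 column gaps of 4 leaves 320 for 8 columns, so c = 40 mm.
Adding margins, columns and gutters: 20 + 480 + 44 = 544 mm.

544 mm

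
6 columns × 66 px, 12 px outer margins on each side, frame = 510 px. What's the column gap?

18 px

Subtract both margins: 510 − 2·12 = 486 px.
Columns use 396 px, leaving 90 px across 5 column gaps = 18 px each.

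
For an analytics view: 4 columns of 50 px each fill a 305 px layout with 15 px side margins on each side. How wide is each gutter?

25 px

Subtract both margins: 305 − 2·15 = 275 px.
Columns use 200 px, leaving 75 px across 3 gutters = 25 px each.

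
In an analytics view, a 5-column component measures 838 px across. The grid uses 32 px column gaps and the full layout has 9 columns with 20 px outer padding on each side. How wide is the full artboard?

1574 px

838 − 4·32 = 710; ÷5 gives c = 142 px.
Artboard = 2·20 + 9·142 + 8·32 = 40 + 1278 + 256 = 1574 px.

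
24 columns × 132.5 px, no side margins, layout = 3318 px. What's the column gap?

6 px

24 columns take 24·132.5 = 3180 px; remaining 138 splits into 23 column gaps.
g = 138 / 23 = 6 px.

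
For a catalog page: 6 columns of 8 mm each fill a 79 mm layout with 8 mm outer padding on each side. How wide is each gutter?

Content width = 79 − 2·8 = 63 mm.
Columns use 48 mm, leaving 15 mm across 5 gutters = 3 mm each.

3 mm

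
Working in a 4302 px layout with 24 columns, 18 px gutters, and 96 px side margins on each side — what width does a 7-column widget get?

Inside the margins: 4302 − 192 = 4110 px.
Subtracting 23 gutters of 18 leaves 3696 for 24 columns, so c = 154 px.
7 columns plus 6 gutters: 1078 + 108 = 1186 px.

1186 px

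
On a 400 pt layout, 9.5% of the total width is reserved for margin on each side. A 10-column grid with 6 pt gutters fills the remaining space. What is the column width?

27 pt

Each margin = 9.5% of 400 = 38 pt; content = 400 − 2·38 = 324 pt.
Subtracting 9 gutters of 6 leaves 270 for 10 columns, so c = 27 pt.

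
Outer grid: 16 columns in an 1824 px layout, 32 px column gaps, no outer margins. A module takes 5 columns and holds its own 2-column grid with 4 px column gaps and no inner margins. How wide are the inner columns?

16c + 15·32 = 1824 → 16c = 1344 → c = 84 px.
5 columns plus 4 column gaps: 420 + 128 = 548 px.
2d + 1·4 = 548 → 2d = 544 → d = 272 px.

272 px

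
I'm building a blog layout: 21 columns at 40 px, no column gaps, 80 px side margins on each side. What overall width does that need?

1000 px

Canvas = 2·80 + 21·40 = 160 + 840 = 1000 px.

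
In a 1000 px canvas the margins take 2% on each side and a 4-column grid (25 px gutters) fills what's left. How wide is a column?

Margins: 2% × 1000 = 20 px each, so content = 1000 − 40 = 960 px.
4 columns + 3 gutters: 4c + 3·25 = 960.
4c = 960 − 75 = 885, so c = 221.25 px.

221.25 px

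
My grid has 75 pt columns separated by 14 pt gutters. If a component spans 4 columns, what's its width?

4 columns plus 3 gutters: 300 + 42 = 342 pt.

342 pt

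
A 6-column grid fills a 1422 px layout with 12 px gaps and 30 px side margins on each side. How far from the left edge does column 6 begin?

1175 px

Take off 60 px of margins, leaving 1362 px.
6 columns + 5 gaps: 6c + 5·12 = 1362.
6c = 1362 − 60 = 1302, so c = 217 px.
Each column+gutter stride is 229 px; 5 of them past the 30 px margin is 30 + 1145 = 1175 px.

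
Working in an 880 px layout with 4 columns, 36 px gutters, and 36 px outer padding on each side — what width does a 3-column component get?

597 px

Inside the margins: 880 − 72 = 808 px.
808 − 3·36 = 700; ÷4 gives c = 175 px.
3-column span = 3·175 + 2·36 = 597 px.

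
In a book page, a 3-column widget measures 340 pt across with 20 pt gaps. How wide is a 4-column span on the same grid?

Subtracting 2 gaps of 20 leaves 300 for 3 columns, so c = 100 pt.
4 columns plus 3 gaps: 400 + 60 = 460 pt.

460 pt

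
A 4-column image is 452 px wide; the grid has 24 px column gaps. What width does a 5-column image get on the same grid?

4 columns + 3 column gaps: 4c + 3·24 = 452.
4c = 452 − 72 = 380, so c = 95 px.
5-column span = 5·95 + 4·24 = 571 px.

571 px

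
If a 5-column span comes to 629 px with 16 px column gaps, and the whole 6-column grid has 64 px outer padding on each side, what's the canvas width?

629 − 4·16 = 565; ÷5 gives c = 113 px.
Canvas = 2·64 + 6·113 + 5·16 = 128 + 678 + 80 = 886 px.

886 px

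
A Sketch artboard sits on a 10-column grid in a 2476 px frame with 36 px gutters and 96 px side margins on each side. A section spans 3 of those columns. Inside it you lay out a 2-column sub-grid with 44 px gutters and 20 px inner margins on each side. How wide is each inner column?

Inside the margins: 2476 − 192 = 2284 px.
10c + 9·36 = 2284 → 10c = 1960 → c = 196 px.
3 columns plus 2 gutters: 588 + 72 = 660 px.
Inner content = 660 − 2·20 = 620 px.
620 − 1·44 = 576; ÷2 gives d = 288 px.

288 px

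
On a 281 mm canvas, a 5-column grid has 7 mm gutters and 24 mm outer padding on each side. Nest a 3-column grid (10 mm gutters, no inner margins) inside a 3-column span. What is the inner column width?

Take off 48 mm of margins, leaving 233 mm.
5 columns + 4 gutters: 5c + 4·7 = 233.
5c = 233 − 28 = 205, so c = 41 mm.
3-column span = 3·41 + 2·7 = 137 mm.
3d + 2·10 = 137 → 3d = 117 → d = 39 mm.

39 mm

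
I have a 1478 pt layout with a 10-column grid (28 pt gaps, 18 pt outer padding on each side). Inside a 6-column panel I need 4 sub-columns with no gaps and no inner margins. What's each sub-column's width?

Take off 36 pt of margins, leaving 1442 pt.
10 columns + 9 gaps: 10c + 9·28 = 1442.
10c = 1442 − 252 = 1190, so c = 119 pt.
6-column span = 6·119 + 5·28 = 854 pt.
854 / 4 = 213.5 pt per column.

213.5 pt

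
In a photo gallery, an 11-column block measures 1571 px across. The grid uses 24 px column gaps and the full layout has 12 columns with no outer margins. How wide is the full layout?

11c + 10·24 = 1571 → 11c = 1331 → c = 121 px.
Total width: 12·121 + 11·24 = 1716 px.

1716 px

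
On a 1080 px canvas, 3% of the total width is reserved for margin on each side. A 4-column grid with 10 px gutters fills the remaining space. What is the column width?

246.3 px

Each margin = 3% of 1080 = 32.4 px; content = 1080 − 2·32.4 = 1015.2 px.
Subtracting 3 gutters of 10 leaves 985.2 for 4 columns, so c = 246.3 px.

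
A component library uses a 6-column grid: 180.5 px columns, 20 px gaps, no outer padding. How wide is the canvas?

Summing: 1083 + 100 = 1183 px.

1183 px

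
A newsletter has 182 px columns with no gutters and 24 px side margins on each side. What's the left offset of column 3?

388 px

Column 3 starts at margin + 2·(column + gutter) = 24 + 2·182 = 388 px.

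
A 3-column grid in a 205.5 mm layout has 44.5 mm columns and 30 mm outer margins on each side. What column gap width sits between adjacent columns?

6 mm

Subtract both margins: 205.5 − 2·30 = 145.5 mm.
Columns use 133.5 mm, leaving 12 mm across 2 column gaps = 6 mm each.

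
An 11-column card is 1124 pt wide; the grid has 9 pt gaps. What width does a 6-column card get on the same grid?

609 pt

1124 − 10·9 = 1034; ÷11 gives c = 94 pt.
Span of 6: 6·94 + 5·9 = 564 + 45 = 609 pt.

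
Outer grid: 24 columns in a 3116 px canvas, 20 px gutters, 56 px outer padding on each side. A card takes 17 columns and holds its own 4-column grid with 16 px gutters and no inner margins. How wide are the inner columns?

518.5 px

Subtract both margins: 3116 − 2·56 = 3004 px.
24 columns + 23 gutters: 24c + 23·20 = 3004.
24c = 3004 − 460 = 2544, so c = 106 px.
17-column span = 17·106 + 16·20 = 2122 px.
Subtracting 3 gutters of 16 leaves 2074 for 4 columns, so d = 518.5 px.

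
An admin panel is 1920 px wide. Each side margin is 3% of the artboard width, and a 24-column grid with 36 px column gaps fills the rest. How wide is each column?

40.7 px

1920 × (1 − 2·3%) = 1920 × 94% = 1804.8 px for the columns.
1804.8 − 23·36 = 976.8; ÷24 gives c = 40.7 px.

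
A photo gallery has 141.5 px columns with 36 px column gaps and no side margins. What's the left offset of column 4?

Before column 4: 3 columns + 3 column gaps.
Offset = 3·(141.5 + 36) = 3·177.5 = 532.5 px.

532.5 px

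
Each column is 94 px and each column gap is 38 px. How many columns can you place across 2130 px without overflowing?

16 columns

k columns need k·94 + (k−1)·38 = k·132 − 38.
k·132 − 38 ≤ 2130 → k ≤ 2168 / 132 ≈ 16.42, so k = 16.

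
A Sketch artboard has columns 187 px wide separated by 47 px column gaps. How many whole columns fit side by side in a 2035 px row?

k columns need k·187 + (k−1)·47 = k·234 − 47.
k·234 − 47 ≤ 2035 → k ≤ 2082 / 234 ≈ 8.90, so k = 8.

8 columns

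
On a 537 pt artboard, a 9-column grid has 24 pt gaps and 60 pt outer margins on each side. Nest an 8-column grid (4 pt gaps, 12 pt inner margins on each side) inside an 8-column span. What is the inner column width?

Subtract both margins: 537 − 2·60 = 417 pt.
9c + 8·24 = 417 → 9c = 225 → c = 25 pt.
8-column span = 8·25 + 7·24 = 368 pt.
Inner content = 368 − 2·12 = 344 pt.
8d + 7·4 = 344 → 8d = 316 → d = 39.5 pt.

39.5 pt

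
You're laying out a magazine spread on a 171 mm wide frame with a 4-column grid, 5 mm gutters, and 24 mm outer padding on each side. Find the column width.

27 mm

Take off 48 mm of margins, leaving 123 mm.
123 − 3·5 = 108; ÷4 gives c = 27 mm.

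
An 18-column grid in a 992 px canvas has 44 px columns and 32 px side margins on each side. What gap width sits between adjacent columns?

Content width = 992 − 2·32 = 928 px.
18·44 + 17g = 928 → 17g = 136 → g = 8 px.

8 px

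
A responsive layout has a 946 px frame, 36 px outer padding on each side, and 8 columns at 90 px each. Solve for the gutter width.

Inside the margins: 946 − 72 = 874 px.
Columns use 720 px, leaving 154 px across 7 gutters = 22 px each.

22 px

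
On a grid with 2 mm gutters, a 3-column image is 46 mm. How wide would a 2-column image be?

Subtracting 2 gutters of 2 leaves 42 for 3 columns, so c = 14 mm.
2-column span = 2·14 + 1·2 = 30 mm.

30 mm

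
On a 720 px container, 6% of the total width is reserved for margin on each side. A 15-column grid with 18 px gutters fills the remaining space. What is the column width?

25.44 px

Each margin = 6% of 720 = 43.2 px; content = 720 − 2·43.2 = 633.6 px.
633.6 − 14·18 = 381.6; ÷15 gives c = 25.44 px.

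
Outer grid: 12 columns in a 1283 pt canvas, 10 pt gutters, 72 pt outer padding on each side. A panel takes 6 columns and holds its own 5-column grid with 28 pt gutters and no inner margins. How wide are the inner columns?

Subtract both margins: 1283 − 2·72 = 1139 pt.
Subtracting 11 gutters of 10 leaves 1029 for 12 columns, so c = 85.75 pt.
6 columns plus 5 gutters: 514.5 + 50 = 564.5 pt.
5 columns + 4 gutters: 5d + 4·28 = 564.5.
5d = 564.5 − 112 = 452.5, so d = 90.5 pt.

90.5 pt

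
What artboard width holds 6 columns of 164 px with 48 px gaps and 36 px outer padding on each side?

Artboard = 2·36 + 6·164 + 5·48 = 72 + 984 + 240 = 1296 px.

1296 px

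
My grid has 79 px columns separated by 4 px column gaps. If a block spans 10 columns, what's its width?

826 px

10 columns plus 9 column gaps: 790 + 36 = 826 px.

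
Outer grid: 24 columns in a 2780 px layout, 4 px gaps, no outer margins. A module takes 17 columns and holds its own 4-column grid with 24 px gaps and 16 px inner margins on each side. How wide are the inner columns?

24c + 23·4 = 2780 → 24c = 2688 → c = 112 px.
Span of 17: 17·112 + 16·4 = 1904 + 64 = 1968 px.
Inner content = 1968 − 2·16 = 1936 px.
4d + 3·24 = 1936 → 4d = 1864 → d = 466 px.

466 px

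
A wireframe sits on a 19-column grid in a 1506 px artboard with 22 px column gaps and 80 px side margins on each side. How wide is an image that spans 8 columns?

554 px

Inside the margins: 1506 − 160 = 1346 px.
1346 − 18·22 = 950; ÷19 gives c = 50 px.
8 columns plus 7 column gaps: 400 + 154 = 554 px.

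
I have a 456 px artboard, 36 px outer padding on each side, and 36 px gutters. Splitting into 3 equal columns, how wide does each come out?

Subtract both margins: 456 − 2·36 = 384 px.
3c + 2·36 = 384 → 3c = 312 → c = 104 px.

104 px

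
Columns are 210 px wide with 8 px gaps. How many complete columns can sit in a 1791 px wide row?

8 columns: 8·210 + 7·8 = 1736 px ≤ 1791.
9 columns: 1954 px > 1791. So 8.

8 columns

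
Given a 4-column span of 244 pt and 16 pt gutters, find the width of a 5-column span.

309 pt

Subtracting 3 gutters of 16 leaves 196 for 4 columns, so c = 49 pt.
5 columns plus 4 gutters: 245 + 64 = 309 pt.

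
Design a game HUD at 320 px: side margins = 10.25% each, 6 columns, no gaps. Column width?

42.4 px

Margins: 10.25% × 320 = 32.8 px each, so content = 320 − 65.6 = 254.4 px.
6c = 254.4 → c = 42.4 px.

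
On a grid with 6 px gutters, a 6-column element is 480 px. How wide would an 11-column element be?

885 px

6 columns + 5 gutters: 6c + 5·6 = 480.
6c = 480 − 30 = 450, so c = 75 px.
11-column span = 11·75 + 10·6 = 885 px.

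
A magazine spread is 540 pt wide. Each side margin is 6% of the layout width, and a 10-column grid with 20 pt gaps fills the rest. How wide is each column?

540 × (1 − 2·6%) = 540 × 88% = 475.2 pt for the columns.
Subtracting 9 gaps of 20 leaves 295.2 for 10 columns, so c = 29.52 pt.

29.52 pt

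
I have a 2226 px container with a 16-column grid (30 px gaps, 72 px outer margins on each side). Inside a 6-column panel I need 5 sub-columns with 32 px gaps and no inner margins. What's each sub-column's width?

126.8 px

Take off 144 px of margins, leaving 2082 px.
2082 − 15·30 = 1632; ÷16 gives c = 102 px.
6 columns plus 5 gaps: 612 + 150 = 762 px.
5 columns + 4 gaps: 5d + 4·32 = 762.
5d = 762 − 128 = 634, so d = 126.8 px.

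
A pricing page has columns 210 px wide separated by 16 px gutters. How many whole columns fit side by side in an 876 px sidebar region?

3 columns

Each extra column adds 210 + 16 = 226 px.
(876 + 16) / 226 = 3.95, so 3 columns fit.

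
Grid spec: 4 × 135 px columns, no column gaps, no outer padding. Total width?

540 px

Total width: 4·135 = 540 px.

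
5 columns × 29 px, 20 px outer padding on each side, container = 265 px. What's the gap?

Inside the margins: 265 − 40 = 225 px.
5·29 + 4g = 225 → 4g = 80 → g = 20 px.

20 px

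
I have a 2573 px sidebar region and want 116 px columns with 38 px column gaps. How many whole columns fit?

16 columns

Each extra column adds 116 + 38 = 154 px.
(2573 + 38) / 154 = 16.95, so 16 columns fit.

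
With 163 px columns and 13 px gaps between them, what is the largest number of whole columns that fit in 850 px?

4 columns: 4·163 + 3·13 = 691 px ≤ 850.
5 columns: 867 px > 850. So 4.

4 columns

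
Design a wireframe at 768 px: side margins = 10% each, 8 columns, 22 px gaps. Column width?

768 × (1 − 2·10%) = 768 × 80% = 614.4 px for the columns.
614.4 − 7·22 = 460.4; ÷8 gives c = 57.55 px.

57.55 px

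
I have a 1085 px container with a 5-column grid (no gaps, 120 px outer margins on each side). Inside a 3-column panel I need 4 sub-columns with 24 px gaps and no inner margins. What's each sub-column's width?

108.75 px

Inside the margins: 1085 − 240 = 845 px.
With no gaps, each column is 845/5 = 169 px.
With no gaps, 3 columns span 3·169 = 507 px.
507 − 3·24 = 435; ÷4 gives d = 108.75 px.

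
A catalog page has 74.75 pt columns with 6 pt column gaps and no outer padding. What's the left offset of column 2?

No margin, so column 2 starts at 1·(column + gutter) = 1·80.75 = 80.75 pt.

80.75 pt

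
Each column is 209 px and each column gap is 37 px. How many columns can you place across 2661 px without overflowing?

k columns need k·209 + (k−1)·37 = k·246 − 37.
k·246 − 37 ≤ 2661 → k ≤ 2698 / 246 ≈ 10.97, so k = 10.

10 columns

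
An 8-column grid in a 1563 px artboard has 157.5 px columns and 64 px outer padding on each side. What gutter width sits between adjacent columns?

Subtract both margins: 1563 − 2·64 = 1435 px.
8·157.5 + 7g = 1435 → 7g = 175 → g = 25 px.

25 px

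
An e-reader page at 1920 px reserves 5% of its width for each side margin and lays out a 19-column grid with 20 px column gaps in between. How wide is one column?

Each margin = 5% of 1920 = 96 px; content = 1920 − 2·96 = 1728 px.
1728 − 18·20 = 1368; ÷19 gives c = 72 px.

72 px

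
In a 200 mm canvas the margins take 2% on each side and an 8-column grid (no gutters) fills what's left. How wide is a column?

Margins: 2% × 200 = 4 mm each, so content = 200 − 8 = 192 mm.
8c = 192 → c = 24 mm.

24 mm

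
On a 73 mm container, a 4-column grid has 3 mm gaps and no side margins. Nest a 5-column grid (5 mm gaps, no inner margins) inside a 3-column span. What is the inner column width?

4 columns + 3 gaps: 4c + 3·3 = 73.
4c = 73 − 9 = 64, so c = 16 mm.
Span of 3: 3·16 + 2·3 = 48 + 6 = 54 mm.
54 − 4·5 = 34; ÷5 gives d = 6.8 mm.

6.8 mm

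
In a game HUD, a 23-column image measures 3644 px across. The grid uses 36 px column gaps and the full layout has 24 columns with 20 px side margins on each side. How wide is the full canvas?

23 columns + 22 column gaps: 23c + 22·36 = 3644.
23c = 3644 − 792 = 2852, so c = 124 px.
Canvas = 2·20 + 24·124 + 23·36 = 40 + 2976 + 828 = 3844 px.

3844 px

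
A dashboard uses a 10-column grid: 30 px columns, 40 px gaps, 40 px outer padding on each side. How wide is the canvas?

740 px

Total width: 2·40 + 10·30 + 9·40 = 740 px.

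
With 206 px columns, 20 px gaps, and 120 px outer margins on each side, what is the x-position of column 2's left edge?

346 px

Before column 2: the margin + 1 column + 1 gap.
Offset = 120 + 1·(206 + 20) = 120 + 226 = 346 px.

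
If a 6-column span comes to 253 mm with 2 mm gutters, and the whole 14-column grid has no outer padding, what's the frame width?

593 mm

6 columns + 5 gutters: 6c + 5·2 = 253.
6c = 253 − 10 = 243, so c = 40.5 mm.
Total width: 14·40.5 + 13·2 = 593 mm.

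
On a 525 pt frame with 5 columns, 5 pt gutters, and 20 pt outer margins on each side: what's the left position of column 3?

216 pt

Take off 40 pt of margins, leaving 485 pt.
485 − 4·5 = 465; ÷5 gives c = 93 pt.
Before column 3: the margin + 2 columns + 2 gutters.
Offset = 20 + 2·(93 + 5) = 20 + 196 = 216 pt.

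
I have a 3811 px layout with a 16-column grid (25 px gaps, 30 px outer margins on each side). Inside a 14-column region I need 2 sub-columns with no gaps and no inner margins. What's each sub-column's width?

Inside the margins: 3811 − 60 = 3751 px.
3751 − 15·25 = 3376; ÷16 gives c = 211 px.
14 columns plus 13 gaps: 2954 + 325 = 3279 px.
With no gaps, each column is 3279/2 = 1639.5 px.

1639.5 px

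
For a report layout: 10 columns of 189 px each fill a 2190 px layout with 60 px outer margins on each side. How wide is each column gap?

20 px

Inside the margins: 2190 − 120 = 2070 px.
Columns use 1890 px, leaving 180 px across 9 column gaps = 20 px each.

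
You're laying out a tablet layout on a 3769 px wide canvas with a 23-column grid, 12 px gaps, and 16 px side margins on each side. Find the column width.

151 px

Subtract both margins: 3769 − 2·16 = 3737 px.
Subtracting 22 gaps of 12 leaves 3473 for 23 columns, so c = 151 px.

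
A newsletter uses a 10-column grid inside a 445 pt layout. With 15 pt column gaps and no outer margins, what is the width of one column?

445 − 9·15 = 310; ÷10 gives c = 31 pt.

31 pt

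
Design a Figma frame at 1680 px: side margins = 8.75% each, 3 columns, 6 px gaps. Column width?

Margins: 8.75% × 1680 = 147 px each, so content = 1680 − 294 = 1386 px.
3c + 2·6 = 1386 → 3c = 1374 → c = 458 px.

458 px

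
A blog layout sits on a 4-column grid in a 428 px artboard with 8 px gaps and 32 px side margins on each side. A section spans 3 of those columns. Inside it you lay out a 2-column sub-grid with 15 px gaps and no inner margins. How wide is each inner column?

Take off 64 px of margins, leaving 364 px.
Subtracting 3 gaps of 8 leaves 340 for 4 columns, so c = 85 px.
3-column span = 3·85 + 2·8 = 271 px.
Subtracting 1 gap of 15 leaves 256 for 2 columns, so d = 128 px.

128 px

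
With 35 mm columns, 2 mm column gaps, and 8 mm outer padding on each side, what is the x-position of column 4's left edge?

Column 4 starts at margin + 3·(column + gutter) = 8 + 3·37 = 119 mm.

119 mm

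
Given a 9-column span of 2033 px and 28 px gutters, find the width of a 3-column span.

2033 − 8·28 = 1809; ÷9 gives c = 201 px.
3 columns plus 2 gutters: 603 + 56 = 659 px.

659 px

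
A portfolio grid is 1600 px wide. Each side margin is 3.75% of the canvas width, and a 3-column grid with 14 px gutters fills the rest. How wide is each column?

484 px

1600 × (1 − 2·3.75%) = 1600 × 92.5% = 1480 px for the columns.
1480 − 2·14 = 1452; ÷3 gives c = 484 px.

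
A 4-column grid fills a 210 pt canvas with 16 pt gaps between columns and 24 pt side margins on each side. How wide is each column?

Take off 48 pt of margins, leaving 162 pt.
162 − 3·16 = 114; ÷4 gives c = 28.5 pt.

28.5 pt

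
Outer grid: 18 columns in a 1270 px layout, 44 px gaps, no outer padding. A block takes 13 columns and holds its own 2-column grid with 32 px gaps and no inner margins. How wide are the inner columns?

18 columns + 17 gaps: 18c + 17·44 = 1270.
18c = 1270 − 748 = 522, so c = 29 px.
13-column span = 13·29 + 12·44 = 905 px.
2d + 1·32 = 905 → 2d = 873 → d = 436.5 px.

436.5 px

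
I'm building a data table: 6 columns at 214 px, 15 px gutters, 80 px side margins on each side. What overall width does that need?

1519 px

Frame = 2·80 + 6·214 + 5·15 = 160 + 1284 + 75 = 1519 px.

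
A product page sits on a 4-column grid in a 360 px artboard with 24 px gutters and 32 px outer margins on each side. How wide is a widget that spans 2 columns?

Take off 64 px of margins, leaving 296 px.
296 − 3·24 = 224; ÷4 gives c = 56 px.
2-column span = 2·56 + 1·24 = 136 px.

136 px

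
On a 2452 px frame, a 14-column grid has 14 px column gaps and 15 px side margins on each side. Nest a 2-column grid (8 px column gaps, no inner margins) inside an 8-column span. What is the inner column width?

Take off 30 px of margins, leaving 2422 px.
14c + 13·14 = 2422 → 14c = 2240 → c = 160 px.
8 columns plus 7 column gaps: 1280 + 98 = 1378 px.
2d + 1·8 = 1378 → 2d = 1370 → d = 685 px.

685 px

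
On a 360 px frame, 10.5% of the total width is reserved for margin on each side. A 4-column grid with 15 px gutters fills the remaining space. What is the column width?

59.85 px

Margins: 10.5% × 360 = 37.8 px each, so content = 360 − 75.6 = 284.4 px.
4c + 3·15 = 284.4 → 4c = 239.4 → c = 59.85 px.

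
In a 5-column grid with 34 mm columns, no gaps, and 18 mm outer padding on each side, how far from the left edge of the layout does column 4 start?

120 mm

Each column+gutter stride is 34 mm; 3 of them past the 18 mm margin is 18 + 102 = 120 mm.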